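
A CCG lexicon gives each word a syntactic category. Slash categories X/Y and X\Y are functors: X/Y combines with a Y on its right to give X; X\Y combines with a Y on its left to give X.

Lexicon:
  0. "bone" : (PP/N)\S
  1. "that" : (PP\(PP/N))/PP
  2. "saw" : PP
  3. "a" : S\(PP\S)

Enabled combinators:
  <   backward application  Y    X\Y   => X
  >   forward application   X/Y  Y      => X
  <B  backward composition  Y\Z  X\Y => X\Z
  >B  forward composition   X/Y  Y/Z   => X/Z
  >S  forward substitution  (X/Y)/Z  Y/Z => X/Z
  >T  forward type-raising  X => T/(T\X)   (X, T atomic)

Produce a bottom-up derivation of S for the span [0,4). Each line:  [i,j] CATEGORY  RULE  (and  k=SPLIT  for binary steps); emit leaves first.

[0,4] S   <
  [0,3] PP\S   <B
    [0,1] "bone" : (PP/N)\S
    [1,3] PP\(PP/N)   >
      [1,2] "that" : (PP\(PP/N))/PP
      [2,3] "saw" : PP
  [3,4] "a" : S\(PP\S)

[0,1] (PP/N)\S  lex  "bone"
[1,2] (PP\(PP/N))/PP  lex  "that"
[2,3] PP  lex  "saw"
[1,3] PP\(PP/N)  >  k=2
[0,3] PP\S  <B  k=1
[3,4] S\(PP\S)  lex  "a"
[0,4] S  <  k=3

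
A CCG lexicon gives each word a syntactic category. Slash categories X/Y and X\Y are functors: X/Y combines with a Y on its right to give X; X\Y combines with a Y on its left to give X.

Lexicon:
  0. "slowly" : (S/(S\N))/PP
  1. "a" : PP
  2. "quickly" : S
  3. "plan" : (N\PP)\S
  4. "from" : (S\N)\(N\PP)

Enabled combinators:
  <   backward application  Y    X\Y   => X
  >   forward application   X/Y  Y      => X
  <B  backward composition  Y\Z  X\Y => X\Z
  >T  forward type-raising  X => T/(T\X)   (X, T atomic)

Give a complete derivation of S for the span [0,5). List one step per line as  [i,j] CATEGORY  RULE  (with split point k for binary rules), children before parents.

[0,1] (S/(S\N))/PP  lex  "slowly"
[1,2] PP  lex  "a"
[0,2] S/(S\N)  >  k=1
[2,3] S  lex  "quickly"
[3,4] (N\PP)\S  lex  "plan"
[2,4] N\PP  <  k=3
[4,5] (S\N)\(N\PP)  lex  "from"
[2,5] S\N  <  k=4
[0,5] S  >  k=2

[0,5] S   >
  [0,2] S/(S\N)   >
    [0,1] "slowly" : (S/(S\N))/PP
    [1,2] "a" : PP
  [2,5] S\N   <
    [2,4] N\PP   <
      [2,3] "quickly" : S
      [3,4] "plan" : (N\PP)\S
    [4,5] "from" : (S\N)\(N\PP)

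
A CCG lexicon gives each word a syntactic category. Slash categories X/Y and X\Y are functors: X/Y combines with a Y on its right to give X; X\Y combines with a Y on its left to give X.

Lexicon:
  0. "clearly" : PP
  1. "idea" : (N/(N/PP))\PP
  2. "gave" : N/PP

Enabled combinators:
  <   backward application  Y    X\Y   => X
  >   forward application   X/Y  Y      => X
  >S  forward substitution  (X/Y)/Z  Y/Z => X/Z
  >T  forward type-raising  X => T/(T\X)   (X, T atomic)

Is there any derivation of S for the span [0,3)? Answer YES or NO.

NO

PP (N/(N/PP))\PP N/PP
CKY chart[0,3] = {N, N/(N\N), NP/(NP\N), PP/(PP\N), S/(S\N)}; S ∉ chart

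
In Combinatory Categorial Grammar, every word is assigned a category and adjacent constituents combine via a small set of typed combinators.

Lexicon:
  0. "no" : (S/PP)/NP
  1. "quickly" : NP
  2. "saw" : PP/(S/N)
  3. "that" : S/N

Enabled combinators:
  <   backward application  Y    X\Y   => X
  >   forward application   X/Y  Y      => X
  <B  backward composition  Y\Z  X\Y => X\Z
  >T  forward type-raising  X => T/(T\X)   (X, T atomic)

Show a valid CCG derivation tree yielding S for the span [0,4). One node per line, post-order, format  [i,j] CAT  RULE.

[0,1] (S/PP)/NP  lex  "no"
[1,2] NP  lex  "quickly"
[0,2] S/PP  >  k=1
[2,3] PP/(S/N)  lex  "saw"
[3,4] S/N  lex  "that"
[2,4] PP  >  k=3
[0,4] S  >  k=2

[0,4] S   >
  [0,2] S/PP   >
    [0,1] "no" : (S/PP)/NP
    [1,2] "quickly" : NP
  [2,4] PP   >
    [2,3] "saw" : PP/(S/N)
    [3,4] "that" : S/N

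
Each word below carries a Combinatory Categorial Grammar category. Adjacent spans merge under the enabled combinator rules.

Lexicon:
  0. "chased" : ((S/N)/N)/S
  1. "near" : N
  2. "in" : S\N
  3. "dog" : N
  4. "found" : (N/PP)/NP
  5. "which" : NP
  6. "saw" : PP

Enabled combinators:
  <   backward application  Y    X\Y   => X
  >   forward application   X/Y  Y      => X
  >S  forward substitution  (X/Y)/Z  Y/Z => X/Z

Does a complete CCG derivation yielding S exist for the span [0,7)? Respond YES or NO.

[0,7] S   >
  [0,4] S/N   >
    [0,3] (S/N)/N   >
      [0,1] "chased" : ((S/N)/N)/S
      [1,3] S   <
        [1,2] "near" : N
        [2,3] "in" : S\N
    [3,4] "dog" : N
  [4,7] N   >
    [4,6] N/PP   >
      [4,5] "found" : (N/PP)/NP
      [5,6] "which" : NP
    [6,7] "saw" : PP

YES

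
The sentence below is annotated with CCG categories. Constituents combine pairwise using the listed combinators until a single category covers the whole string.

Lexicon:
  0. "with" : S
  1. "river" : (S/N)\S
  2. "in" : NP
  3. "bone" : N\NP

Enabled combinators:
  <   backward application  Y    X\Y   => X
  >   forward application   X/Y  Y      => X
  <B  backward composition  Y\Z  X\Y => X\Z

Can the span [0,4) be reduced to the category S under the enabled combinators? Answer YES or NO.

YES

[0,4] S   >
  [0,2] S/N   <
    [0,1] "with" : S
    [1,2] "river" : (S/N)\S
  [2,4] N   <
    [2,3] "in" : NP
    [3,4] "bone" : N\NP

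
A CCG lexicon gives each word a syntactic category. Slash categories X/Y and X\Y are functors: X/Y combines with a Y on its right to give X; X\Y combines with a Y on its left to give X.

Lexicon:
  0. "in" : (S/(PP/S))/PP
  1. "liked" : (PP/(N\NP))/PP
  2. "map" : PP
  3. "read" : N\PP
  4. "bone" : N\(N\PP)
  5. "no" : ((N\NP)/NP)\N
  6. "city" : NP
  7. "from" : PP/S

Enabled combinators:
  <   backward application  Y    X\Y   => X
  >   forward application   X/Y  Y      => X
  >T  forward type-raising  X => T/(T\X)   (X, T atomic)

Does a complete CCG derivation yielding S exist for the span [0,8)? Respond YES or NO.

[0,8] S   >
  [0,7] S/(PP/S)   >
    [0,1] "in" : (S/(PP/S))/PP
    [1,7] PP   >
      [1,3] PP/(N\NP)   >
        [1,2] "liked" : (PP/(N\NP))/PP
        [2,3] "map" : PP
      [3,7] N\NP   >
        [3,6] (N\NP)/NP   <
          [3,5] N   <
            [3,4] "read" : N\PP
            [4,5] "bone" : N\(N\PP)
          [5,6] "no" : ((N\NP)/NP)\N
        [6,7] "city" : NP
  [7,8] "from" : PP/S

YES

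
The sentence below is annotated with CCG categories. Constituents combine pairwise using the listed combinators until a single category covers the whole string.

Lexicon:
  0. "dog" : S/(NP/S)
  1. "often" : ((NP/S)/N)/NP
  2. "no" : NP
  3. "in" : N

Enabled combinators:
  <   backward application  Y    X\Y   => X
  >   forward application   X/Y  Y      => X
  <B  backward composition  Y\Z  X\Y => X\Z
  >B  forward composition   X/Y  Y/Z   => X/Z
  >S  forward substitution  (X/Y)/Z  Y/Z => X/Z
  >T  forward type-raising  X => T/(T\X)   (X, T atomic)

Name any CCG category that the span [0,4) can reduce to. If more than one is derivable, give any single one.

[0,4] S   >
  [0,3] S/N   >B
    [0,1] "dog" : S/(NP/S)
    [1,3] (NP/S)/N   >
      [1,2] "often" : ((NP/S)/N)/NP
      [2,3] "no" : NP
  [3,4] "in" : N

S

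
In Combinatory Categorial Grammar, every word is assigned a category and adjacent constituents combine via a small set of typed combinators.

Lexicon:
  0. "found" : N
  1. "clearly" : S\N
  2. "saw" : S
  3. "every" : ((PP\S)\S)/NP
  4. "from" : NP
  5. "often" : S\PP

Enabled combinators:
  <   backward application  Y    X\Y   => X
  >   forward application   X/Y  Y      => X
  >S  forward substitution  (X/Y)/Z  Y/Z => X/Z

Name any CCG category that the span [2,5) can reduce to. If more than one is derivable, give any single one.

[0,6] S   <
  [0,5] PP   <
    [0,2] S   <
      [0,1] "found" : N
      [1,2] "clearly" : S\N
    [2,5] PP\S   <
      [2,3] "saw" : S
      [3,5] (PP\S)\S   >
        [3,4] "every" : ((PP\S)\S)/NP
        [4,5] "from" : NP
  [5,6] "often" : S\PP

PP\S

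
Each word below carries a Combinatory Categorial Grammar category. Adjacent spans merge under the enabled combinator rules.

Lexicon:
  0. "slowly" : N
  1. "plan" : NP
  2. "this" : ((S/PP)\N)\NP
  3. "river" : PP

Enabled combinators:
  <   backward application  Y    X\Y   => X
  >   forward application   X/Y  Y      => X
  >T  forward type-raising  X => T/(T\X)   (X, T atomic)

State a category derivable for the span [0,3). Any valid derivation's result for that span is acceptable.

S/PP

[0,4] S   >
  [0,3] S/PP   <
    [0,1] "slowly" : N
    [1,3] (S/PP)\N   <
      [1,2] "plan" : NP
      [2,3] "this" : ((S/PP)\N)\NP
  [3,4] "river" : PP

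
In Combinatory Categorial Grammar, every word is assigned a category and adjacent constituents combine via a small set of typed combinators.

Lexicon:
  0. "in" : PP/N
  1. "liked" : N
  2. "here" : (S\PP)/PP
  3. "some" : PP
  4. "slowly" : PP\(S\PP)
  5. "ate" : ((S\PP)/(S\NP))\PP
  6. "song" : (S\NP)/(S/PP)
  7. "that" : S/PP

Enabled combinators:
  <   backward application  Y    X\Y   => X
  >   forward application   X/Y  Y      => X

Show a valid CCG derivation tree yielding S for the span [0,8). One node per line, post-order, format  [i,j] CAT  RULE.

[0,1] PP/N  lex  "in"
[1,2] N  lex  "liked"
[0,2] PP  >  k=1
[2,3] (S\PP)/PP  lex  "here"
[3,4] PP  lex  "some"
[2,4] S\PP  >  k=3
[4,5] PP\(S\PP)  lex  "slowly"
[2,5] PP  <  k=4
[5,6] ((S\PP)/(S\NP))\PP  lex  "ate"
[2,6] (S\PP)/(S\NP)  <  k=5
[6,7] (S\NP)/(S/PP)  lex  "song"
[7,8] S/PP  lex  "that"
[6,8] S\NP  >  k=7
[2,8] S\PP  >  k=6
[0,8] S  <  k=2

[0,8] S   <
  [0,2] PP   >
    [0,1] "in" : PP/N
    [1,2] "liked" : N
  [2,8] S\PP   >
    [2,6] (S\PP)/(S\NP)   <
      [2,5] PP   <
        [2,4] S\PP   >
          [2,3] "here" : (S\PP)/PP
          [3,4] "some" : PP
        [4,5] "slowly" : PP\(S\PP)
      [5,6] "ate" : ((S\PP)/(S\NP))\PP
    [6,8] S\NP   >
      [6,7] "song" : (S\NP)/(S/PP)
      [7,8] "that" : S/PP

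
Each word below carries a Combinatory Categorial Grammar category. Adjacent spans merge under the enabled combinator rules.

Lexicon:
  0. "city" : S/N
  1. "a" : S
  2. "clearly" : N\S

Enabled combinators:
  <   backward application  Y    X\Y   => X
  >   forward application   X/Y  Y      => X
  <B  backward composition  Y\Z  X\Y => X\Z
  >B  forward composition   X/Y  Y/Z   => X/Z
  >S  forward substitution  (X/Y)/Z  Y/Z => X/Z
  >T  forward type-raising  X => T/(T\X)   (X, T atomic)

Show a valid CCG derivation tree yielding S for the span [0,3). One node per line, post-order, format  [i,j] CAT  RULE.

[0,3] S   >
  [0,1] "city" : S/N
  [1,3] N   <
    [1,2] "a" : S
    [2,3] "clearly" : N\S

[0,1] S/N  lex  "city"
[1,2] S  lex  "a"
[2,3] N\S  lex  "clearly"
[1,3] N  <  k=2
[0,3] S  >  k=1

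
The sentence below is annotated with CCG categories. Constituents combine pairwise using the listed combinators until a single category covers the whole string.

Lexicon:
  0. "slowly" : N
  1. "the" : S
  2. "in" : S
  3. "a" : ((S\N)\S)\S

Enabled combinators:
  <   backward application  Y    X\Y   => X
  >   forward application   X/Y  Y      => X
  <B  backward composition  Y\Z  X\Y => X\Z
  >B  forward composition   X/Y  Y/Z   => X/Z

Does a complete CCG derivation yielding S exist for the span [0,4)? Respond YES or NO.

YES

[0,4] S   <
  [0,1] "slowly" : N
  [1,4] S\N   <
    [1,2] "the" : S
    [2,4] (S\N)\S   <
      [2,3] "in" : S
      [3,4] "a" : ((S\N)\S)\S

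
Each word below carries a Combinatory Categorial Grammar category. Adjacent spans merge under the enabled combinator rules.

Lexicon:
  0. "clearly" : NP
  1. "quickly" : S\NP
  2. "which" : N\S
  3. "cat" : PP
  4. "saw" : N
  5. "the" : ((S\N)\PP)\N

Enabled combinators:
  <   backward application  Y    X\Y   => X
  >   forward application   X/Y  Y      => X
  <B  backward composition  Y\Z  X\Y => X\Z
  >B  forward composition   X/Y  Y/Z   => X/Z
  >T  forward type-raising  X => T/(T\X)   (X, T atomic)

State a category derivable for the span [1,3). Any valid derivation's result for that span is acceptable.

N\NP

[0,6] S   <
  [0,3] N   <
    [0,1] "clearly" : NP
    [1,3] N\NP   <B
      [1,2] "quickly" : S\NP
      [2,3] "which" : N\S
  [3,6] S\N   <
    [3,4] "cat" : PP
    [4,6] (S\N)\PP   <
      [4,5] "saw" : N
      [5,6] "the" : ((S\N)\PP)\N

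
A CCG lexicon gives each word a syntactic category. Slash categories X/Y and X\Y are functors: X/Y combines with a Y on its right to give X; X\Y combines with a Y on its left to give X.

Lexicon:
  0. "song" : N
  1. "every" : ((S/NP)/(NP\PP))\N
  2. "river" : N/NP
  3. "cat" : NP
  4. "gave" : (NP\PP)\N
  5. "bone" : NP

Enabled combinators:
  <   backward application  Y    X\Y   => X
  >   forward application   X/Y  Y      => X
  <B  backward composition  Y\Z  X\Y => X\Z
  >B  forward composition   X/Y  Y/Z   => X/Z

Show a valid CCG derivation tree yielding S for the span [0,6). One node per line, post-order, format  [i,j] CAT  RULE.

[0,6] S   >
  [0,5] S/NP   >
    [0,2] (S/NP)/(NP\PP)   <
      [0,1] "song" : N
      [1,2] "every" : ((S/NP)/(NP\PP))\N
    [2,5] NP\PP   <
      [2,4] N   >
        [2,3] "river" : N/NP
        [3,4] "cat" : NP
      [4,5] "gave" : (NP\PP)\N
  [5,6] "bone" : NP

[0,1] N  lex  "song"
[1,2] ((S/NP)/(NP\PP))\N  lex  "every"
[0,2] (S/NP)/(NP\PP)  <  k=1
[2,3] N/NP  lex  "river"
[3,4] NP  lex  "cat"
[2,4] N  >  k=3
[4,5] (NP\PP)\N  lex  "gave"
[2,5] NP\PP  <  k=4
[0,5] S/NP  >  k=2
[5,6] NP  lex  "bone"
[0,6] S  >  k=5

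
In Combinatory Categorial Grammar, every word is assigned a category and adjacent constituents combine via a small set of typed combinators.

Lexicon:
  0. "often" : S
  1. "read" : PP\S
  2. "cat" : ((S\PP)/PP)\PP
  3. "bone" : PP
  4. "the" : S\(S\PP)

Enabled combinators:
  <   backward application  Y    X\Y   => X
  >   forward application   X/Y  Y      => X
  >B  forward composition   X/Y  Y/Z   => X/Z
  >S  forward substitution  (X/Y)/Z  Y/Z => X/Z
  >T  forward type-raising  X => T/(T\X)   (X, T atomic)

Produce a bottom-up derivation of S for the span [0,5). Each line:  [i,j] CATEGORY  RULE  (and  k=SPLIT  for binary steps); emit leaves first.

[0,1] S  lex  "often"
[0,1] PP/(PP\S)  >T
[1,2] PP\S  lex  "read"
[0,2] PP  >  k=1
[2,3] ((S\PP)/PP)\PP  lex  "cat"
[0,3] (S\PP)/PP  <  k=2
[3,4] PP  lex  "bone"
[0,4] S\PP  >  k=3
[4,5] S\(S\PP)  lex  "the"
[0,5] S  <  k=4

[0,5] S   <
  [0,4] S\PP   >
    [0,3] (S\PP)/PP   <
      [0,2] PP   >
        [0,1] PP/(PP\S)   >T
          [0,1] "often" : S
        [1,2] "read" : PP\S
      [2,3] "cat" : ((S\PP)/PP)\PP
    [3,4] "bone" : PP
  [4,5] "the" : S\(S\PP)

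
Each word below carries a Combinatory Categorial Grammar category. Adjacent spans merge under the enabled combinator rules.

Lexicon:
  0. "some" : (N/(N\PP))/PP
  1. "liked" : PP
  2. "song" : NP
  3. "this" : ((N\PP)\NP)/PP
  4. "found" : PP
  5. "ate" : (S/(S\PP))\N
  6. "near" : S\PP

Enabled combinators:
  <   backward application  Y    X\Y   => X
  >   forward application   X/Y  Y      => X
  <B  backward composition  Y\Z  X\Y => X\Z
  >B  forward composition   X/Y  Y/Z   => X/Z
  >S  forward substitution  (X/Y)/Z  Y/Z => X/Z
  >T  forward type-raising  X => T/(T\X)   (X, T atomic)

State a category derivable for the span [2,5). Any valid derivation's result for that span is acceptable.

[0,7] S   >
  [0,6] S/(S\PP)   <
    [0,5] N   >
      [0,2] N/(N\PP)   >
        [0,1] "some" : (N/(N\PP))/PP
        [1,2] "liked" : PP
      [2,5] N\PP   <
        [2,3] "song" : NP
        [3,5] (N\PP)\NP   >
          [3,4] "this" : ((N\PP)\NP)/PP
          [4,5] "found" : PP
    [5,6] "ate" : (S/(S\PP))\N
  [6,7] "near" : S\PP

N\PP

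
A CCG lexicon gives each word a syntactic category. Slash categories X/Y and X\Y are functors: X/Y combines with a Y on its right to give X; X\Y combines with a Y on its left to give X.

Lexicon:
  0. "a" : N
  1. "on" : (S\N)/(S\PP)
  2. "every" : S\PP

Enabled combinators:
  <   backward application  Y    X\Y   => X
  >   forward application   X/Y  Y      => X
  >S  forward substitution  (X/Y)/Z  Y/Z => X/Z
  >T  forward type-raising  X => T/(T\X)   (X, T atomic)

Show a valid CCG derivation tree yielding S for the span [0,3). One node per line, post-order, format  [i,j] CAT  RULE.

[0,3] S   <
  [0,1] "a" : N
  [1,3] S\N   >
    [1,2] "on" : (S\N)/(S\PP)
    [2,3] "every" : S\PP

[0,1] N  lex  "a"
[1,2] (S\N)/(S\PP)  lex  "on"
[2,3] S\PP  lex  "every"
[1,3] S\N  >  k=2
[0,3] S  <  k=1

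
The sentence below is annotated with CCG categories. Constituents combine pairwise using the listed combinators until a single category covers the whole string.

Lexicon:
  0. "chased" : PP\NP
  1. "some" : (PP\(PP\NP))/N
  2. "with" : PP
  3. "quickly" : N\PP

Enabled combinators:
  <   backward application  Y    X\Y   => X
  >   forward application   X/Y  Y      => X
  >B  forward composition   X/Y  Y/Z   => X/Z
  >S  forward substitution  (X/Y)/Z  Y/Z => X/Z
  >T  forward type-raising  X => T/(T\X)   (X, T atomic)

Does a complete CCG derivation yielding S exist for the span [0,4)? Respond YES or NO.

NO

PP\NP (PP\(PP\NP))/N PP N\PP
CKY chart[0,4] = {N/(N\PP), NP/(NP\PP), PP, PP/(PP\PP), S/(S\PP)}; S ∉ chart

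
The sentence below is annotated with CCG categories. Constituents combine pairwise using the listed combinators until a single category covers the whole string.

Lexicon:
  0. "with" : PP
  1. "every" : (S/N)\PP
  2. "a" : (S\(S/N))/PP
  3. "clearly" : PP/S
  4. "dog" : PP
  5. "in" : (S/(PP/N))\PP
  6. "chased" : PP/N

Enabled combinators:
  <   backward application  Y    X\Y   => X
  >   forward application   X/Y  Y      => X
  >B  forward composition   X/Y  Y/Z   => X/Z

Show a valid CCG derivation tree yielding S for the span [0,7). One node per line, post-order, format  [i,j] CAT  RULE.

[0,7] S   <
  [0,2] S/N   <
    [0,1] "with" : PP
    [1,2] "every" : (S/N)\PP
  [2,7] S\(S/N)   >
    [2,3] "a" : (S\(S/N))/PP
    [3,7] PP   >
      [3,4] "clearly" : PP/S
      [4,7] S   >
        [4,6] S/(PP/N)   <
          [4,5] "dog" : PP
          [5,6] "in" : (S/(PP/N))\PP
        [6,7] "chased" : PP/N

[0,1] PP  lex  "with"
[1,2] (S/N)\PP  lex  "every"
[0,2] S/N  <  k=1
[2,3] (S\(S/N))/PP  lex  "a"
[3,4] PP/S  lex  "clearly"
[4,5] PP  lex  "dog"
[5,6] (S/(PP/N))\PP  lex  "in"
[4,6] S/(PP/N)  <  k=5
[6,7] PP/N  lex  "chased"
[4,7] S  >  k=6
[3,7] PP  >  k=4
[2,7] S\(S/N)  >  k=3
[0,7] S  <  k=2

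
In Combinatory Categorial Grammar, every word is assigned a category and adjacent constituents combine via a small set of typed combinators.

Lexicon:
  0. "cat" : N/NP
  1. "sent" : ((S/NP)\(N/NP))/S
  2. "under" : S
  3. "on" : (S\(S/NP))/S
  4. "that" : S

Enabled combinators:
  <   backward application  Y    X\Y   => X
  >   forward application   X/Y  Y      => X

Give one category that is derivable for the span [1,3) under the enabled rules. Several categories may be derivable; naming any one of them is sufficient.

(S/NP)\(N/NP)

[0,5] S   <
  [0,3] S/NP   <
    [0,1] "cat" : N/NP
    [1,3] (S/NP)\(N/NP)   >
      [1,2] "sent" : ((S/NP)\(N/NP))/S
      [2,3] "under" : S
  [3,5] S\(S/NP)   >
    [3,4] "on" : (S\(S/NP))/S
    [4,5] "that" : S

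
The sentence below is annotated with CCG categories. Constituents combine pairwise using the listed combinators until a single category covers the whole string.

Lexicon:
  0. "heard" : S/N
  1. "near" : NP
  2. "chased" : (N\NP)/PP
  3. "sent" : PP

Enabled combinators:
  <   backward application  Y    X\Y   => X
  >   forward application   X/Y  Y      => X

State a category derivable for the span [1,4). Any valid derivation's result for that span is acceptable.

N

[0,4] S   >
  [0,1] "heard" : S/N
  [1,4] N   <
    [1,2] "near" : NP
    [2,4] N\NP   >
      [2,3] "chased" : (N\NP)/PP
      [3,4] "sent" : PP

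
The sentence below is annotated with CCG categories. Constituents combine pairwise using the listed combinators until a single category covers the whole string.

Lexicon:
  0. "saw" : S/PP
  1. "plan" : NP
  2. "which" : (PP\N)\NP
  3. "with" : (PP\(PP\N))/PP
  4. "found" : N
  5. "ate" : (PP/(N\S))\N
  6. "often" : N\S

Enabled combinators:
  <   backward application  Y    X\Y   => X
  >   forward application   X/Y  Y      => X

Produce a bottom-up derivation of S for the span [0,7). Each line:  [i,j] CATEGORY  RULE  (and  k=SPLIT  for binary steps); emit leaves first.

[0,1] S/PP  lex  "saw"
[1,2] NP  lex  "plan"
[2,3] (PP\N)\NP  lex  "which"
[1,3] PP\N  <  k=2
[3,4] (PP\(PP\N))/PP  lex  "with"
[4,5] N  lex  "found"
[5,6] (PP/(N\S))\N  lex  "ate"
[4,6] PP/(N\S)  <  k=5
[6,7] N\S  lex  "often"
[4,7] PP  >  k=6
[3,7] PP\(PP\N)  >  k=4
[1,7] PP  <  k=3
[0,7] S  >  k=1

[0,7] S   >
  [0,1] "saw" : S/PP
  [1,7] PP   <
    [1,3] PP\N   <
      [1,2] "plan" : NP
      [2,3] "which" : (PP\N)\NP
    [3,7] PP\(PP\N)   >
      [3,4] "with" : (PP\(PP\N))/PP
      [4,7] PP   >
        [4,6] PP/(N\S)   <
          [4,5] "found" : N
          [5,6] "ate" : (PP/(N\S))\N
        [6,7] "often" : N\S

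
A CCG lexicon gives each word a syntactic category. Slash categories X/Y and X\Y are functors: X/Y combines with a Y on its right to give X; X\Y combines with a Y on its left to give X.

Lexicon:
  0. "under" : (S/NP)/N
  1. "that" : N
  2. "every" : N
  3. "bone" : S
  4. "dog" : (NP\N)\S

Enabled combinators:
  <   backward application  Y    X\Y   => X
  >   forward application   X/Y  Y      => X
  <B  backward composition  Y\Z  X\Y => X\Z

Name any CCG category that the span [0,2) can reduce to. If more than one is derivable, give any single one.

[0,5] S   >
  [0,2] S/NP   >
    [0,1] "under" : (S/NP)/N
    [1,2] "that" : N
  [2,5] NP   <
    [2,3] "every" : N
    [3,5] NP\N   <
      [3,4] "bone" : S
      [4,5] "dog" : (NP\N)\S

S/NP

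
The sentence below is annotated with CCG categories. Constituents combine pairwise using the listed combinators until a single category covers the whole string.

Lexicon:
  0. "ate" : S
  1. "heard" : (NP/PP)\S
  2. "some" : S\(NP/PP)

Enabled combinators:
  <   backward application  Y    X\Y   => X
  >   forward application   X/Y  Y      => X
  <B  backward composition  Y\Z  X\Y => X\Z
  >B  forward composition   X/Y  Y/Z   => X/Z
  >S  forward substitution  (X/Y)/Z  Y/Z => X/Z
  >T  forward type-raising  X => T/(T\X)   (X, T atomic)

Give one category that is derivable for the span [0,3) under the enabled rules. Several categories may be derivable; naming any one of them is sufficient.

[0,3] S   <
  [0,2] NP/PP   <
    [0,1] "ate" : S
    [1,2] "heard" : (NP/PP)\S
  [2,3] "some" : S\(NP/PP)

S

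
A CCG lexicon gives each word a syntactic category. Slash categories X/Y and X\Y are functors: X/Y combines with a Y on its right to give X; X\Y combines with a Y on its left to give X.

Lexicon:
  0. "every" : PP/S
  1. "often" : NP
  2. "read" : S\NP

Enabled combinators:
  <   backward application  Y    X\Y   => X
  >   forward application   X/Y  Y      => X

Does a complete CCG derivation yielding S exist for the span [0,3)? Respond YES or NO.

NO

PP/S NP S\NP
CKY chart[0,3] = {PP}; S ∉ chart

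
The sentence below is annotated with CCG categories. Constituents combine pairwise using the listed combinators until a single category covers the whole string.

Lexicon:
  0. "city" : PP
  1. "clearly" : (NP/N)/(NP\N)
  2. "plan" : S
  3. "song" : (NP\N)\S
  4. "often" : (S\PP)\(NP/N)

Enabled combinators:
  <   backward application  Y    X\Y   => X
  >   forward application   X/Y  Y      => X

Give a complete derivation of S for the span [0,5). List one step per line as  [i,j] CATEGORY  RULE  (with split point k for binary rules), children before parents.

[0,1] PP  lex  "city"
[1,2] (NP/N)/(NP\N)  lex  "clearly"
[2,3] S  lex  "plan"
[3,4] (NP\N)\S  lex  "song"
[2,4] NP\N  <  k=3
[1,4] NP/N  >  k=2
[4,5] (S\PP)\(NP/N)  lex  "often"
[1,5] S\PP  <  k=4
[0,5] S  <  k=1

[0,5] S   <
  [0,1] "city" : PP
  [1,5] S\PP   <
    [1,4] NP/N   >
      [1,2] "clearly" : (NP/N)/(NP\N)
      [2,4] NP\N   <
        [2,3] "plan" : S
        [3,4] "song" : (NP\N)\S
    [4,5] "often" : (S\PP)\(NP/N)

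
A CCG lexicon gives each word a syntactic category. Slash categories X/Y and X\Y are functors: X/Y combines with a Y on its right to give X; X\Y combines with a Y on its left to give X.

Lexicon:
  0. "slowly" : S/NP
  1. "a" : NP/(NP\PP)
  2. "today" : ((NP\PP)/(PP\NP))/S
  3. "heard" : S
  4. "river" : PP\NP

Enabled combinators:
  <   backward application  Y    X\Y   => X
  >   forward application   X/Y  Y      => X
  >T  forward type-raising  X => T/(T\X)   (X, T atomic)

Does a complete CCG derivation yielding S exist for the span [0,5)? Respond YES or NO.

YES

[0,5] S   >
  [0,1] "slowly" : S/NP
  [1,5] NP   >
    [1,2] "a" : NP/(NP\PP)
    [2,5] NP\PP   >
      [2,4] (NP\PP)/(PP\NP)   >
        [2,3] "today" : ((NP\PP)/(PP\NP))/S
        [3,4] "heard" : S
      [4,5] "river" : PP\NP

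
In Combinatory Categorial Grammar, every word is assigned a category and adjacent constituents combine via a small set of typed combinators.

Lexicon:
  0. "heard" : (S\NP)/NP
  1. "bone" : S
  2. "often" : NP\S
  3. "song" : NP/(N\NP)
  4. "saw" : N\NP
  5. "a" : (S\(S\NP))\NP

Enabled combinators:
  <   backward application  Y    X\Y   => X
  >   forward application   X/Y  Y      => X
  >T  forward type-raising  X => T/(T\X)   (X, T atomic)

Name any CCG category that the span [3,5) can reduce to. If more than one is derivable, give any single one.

[0,6] S   <
  [0,3] S\NP   >
    [0,1] "heard" : (S\NP)/NP
    [1,3] NP   <
      [1,2] "bone" : S
      [2,3] "often" : NP\S
  [3,6] S\(S\NP)   <
    [3,5] NP   >
      [3,4] "song" : NP/(N\NP)
      [4,5] "saw" : N\NP
    [5,6] "a" : (S\(S\NP))\NP

NP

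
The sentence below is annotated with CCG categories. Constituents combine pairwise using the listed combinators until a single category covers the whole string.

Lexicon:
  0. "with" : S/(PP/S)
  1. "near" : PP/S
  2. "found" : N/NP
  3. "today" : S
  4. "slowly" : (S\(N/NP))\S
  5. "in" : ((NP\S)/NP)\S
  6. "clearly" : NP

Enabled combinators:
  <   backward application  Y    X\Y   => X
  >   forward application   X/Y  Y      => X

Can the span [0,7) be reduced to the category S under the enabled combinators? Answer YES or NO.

S/(PP/S) PP/S N/NP S (S\(N/NP))\S ((NP\S)/NP)\S NP
CKY chart[0,7] = {NP}; S ∉ chart

NO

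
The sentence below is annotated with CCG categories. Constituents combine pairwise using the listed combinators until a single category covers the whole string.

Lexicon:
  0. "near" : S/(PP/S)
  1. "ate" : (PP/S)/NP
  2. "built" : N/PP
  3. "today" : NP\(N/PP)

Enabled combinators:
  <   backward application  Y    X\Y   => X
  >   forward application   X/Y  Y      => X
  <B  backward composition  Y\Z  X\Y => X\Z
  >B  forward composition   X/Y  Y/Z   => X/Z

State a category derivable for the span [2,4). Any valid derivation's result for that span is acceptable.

[0,4] S   >
  [0,1] "near" : S/(PP/S)
  [1,4] PP/S   >
    [1,2] "ate" : (PP/S)/NP
    [2,4] NP   <
      [2,3] "built" : N/PP
      [3,4] "today" : NP\(N/PP)

NP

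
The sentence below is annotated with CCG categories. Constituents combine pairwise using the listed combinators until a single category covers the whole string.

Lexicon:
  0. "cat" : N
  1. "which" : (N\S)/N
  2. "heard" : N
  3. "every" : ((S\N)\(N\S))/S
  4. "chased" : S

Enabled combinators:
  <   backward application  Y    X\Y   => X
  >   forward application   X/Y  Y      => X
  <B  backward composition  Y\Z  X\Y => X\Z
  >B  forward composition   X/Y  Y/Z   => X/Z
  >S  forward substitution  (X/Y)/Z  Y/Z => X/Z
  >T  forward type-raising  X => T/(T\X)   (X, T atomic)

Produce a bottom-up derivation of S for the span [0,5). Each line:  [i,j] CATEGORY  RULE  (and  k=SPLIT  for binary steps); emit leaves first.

[0,5] S   <
  [0,1] "cat" : N
  [1,5] S\N   <
    [1,3] N\S   >
      [1,2] "which" : (N\S)/N
      [2,3] "heard" : N
    [3,5] (S\N)\(N\S)   >
      [3,4] "every" : ((S\N)\(N\S))/S
      [4,5] "chased" : S

[0,1] N  lex  "cat"
[1,2] (N\S)/N  lex  "which"
[2,3] N  lex  "heard"
[1,3] N\S  >  k=2
[3,4] ((S\N)\(N\S))/S  lex  "every"
[4,5] S  lex  "chased"
[3,5] (S\N)\(N\S)  >  k=4
[1,5] S\N  <  k=3
[0,5] S  <  k=1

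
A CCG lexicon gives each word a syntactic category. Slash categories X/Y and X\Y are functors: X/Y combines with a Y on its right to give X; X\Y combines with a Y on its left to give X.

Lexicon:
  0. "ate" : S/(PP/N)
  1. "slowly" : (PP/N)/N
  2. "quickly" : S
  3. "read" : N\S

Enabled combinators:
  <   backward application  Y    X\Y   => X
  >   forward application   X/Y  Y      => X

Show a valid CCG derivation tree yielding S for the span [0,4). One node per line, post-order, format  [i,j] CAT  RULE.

[0,1] S/(PP/N)  lex  "ate"
[1,2] (PP/N)/N  lex  "slowly"
[2,3] S  lex  "quickly"
[3,4] N\S  lex  "read"
[2,4] N  <  k=3
[1,4] PP/N  >  k=2
[0,4] S  >  k=1

[0,4] S   >
  [0,1] "ate" : S/(PP/N)
  [1,4] PP/N   >
    [1,2] "slowly" : (PP/N)/N
    [2,4] N   <
      [2,3] "quickly" : S
      [3,4] "read" : N\S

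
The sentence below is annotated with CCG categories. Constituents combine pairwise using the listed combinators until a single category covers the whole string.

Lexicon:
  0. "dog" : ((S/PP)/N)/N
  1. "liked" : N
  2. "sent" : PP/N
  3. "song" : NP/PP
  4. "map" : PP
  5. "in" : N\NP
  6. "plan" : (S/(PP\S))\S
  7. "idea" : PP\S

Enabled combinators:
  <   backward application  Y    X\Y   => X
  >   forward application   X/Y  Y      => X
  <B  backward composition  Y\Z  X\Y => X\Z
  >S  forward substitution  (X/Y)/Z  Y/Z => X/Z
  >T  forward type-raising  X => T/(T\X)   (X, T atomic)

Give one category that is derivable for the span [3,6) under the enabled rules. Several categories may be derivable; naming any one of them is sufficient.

N

[0,8] S   >
  [0,7] S/(PP\S)   <
    [0,6] S   >
      [0,3] S/N   >S
        [0,2] (S/PP)/N   >
          [0,1] "dog" : ((S/PP)/N)/N
          [1,2] "liked" : N
        [2,3] "sent" : PP/N
      [3,6] N   <
        [3,5] NP   >
          [3,4] "song" : NP/PP
          [4,5] "map" : PP
        [5,6] "in" : N\NP
    [6,7] "plan" : (S/(PP\S))\S
  [7,8] "idea" : PP\S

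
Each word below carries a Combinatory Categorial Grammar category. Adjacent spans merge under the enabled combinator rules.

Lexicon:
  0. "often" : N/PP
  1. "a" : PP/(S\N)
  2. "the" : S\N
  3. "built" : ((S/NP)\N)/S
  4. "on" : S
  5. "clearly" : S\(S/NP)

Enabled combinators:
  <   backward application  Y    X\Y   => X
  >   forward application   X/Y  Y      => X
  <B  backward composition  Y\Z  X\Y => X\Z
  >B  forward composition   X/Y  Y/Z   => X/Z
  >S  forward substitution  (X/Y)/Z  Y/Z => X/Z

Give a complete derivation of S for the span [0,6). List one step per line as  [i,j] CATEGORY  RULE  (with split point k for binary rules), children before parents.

[0,1] N/PP  lex  "often"
[1,2] PP/(S\N)  lex  "a"
[2,3] S\N  lex  "the"
[1,3] PP  >  k=2
[0,3] N  >  k=1
[3,4] ((S/NP)\N)/S  lex  "built"
[4,5] S  lex  "on"
[3,5] (S/NP)\N  >  k=4
[5,6] S\(S/NP)  lex  "clearly"
[3,6] S\N  <B  k=5
[0,6] S  <  k=3

[0,6] S   <
  [0,3] N   >
    [0,1] "often" : N/PP
    [1,3] PP   >
      [1,2] "a" : PP/(S\N)
      [2,3] "the" : S\N
  [3,6] S\N   <B
    [3,5] (S/NP)\N   >
      [3,4] "built" : ((S/NP)\N)/S
      [4,5] "on" : S
    [5,6] "clearly" : S\(S/NP)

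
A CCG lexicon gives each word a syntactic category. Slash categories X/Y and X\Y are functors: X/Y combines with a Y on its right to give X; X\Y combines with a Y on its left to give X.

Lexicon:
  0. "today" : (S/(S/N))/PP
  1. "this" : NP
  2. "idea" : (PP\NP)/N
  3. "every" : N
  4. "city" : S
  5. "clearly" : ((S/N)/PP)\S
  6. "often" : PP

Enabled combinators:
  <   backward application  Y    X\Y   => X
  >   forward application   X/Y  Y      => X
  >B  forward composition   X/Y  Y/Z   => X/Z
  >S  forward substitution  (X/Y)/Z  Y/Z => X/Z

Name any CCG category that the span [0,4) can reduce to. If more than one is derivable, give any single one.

[0,7] S   >
  [0,4] S/(S/N)   >
    [0,1] "today" : (S/(S/N))/PP
    [1,4] PP   <
      [1,2] "this" : NP
      [2,4] PP\NP   >
        [2,3] "idea" : (PP\NP)/N
        [3,4] "every" : N
  [4,7] S/N   >
    [4,6] (S/N)/PP   <
      [4,5] "city" : S
      [5,6] "clearly" : ((S/N)/PP)\S
    [6,7] "often" : PP

S/(S/N)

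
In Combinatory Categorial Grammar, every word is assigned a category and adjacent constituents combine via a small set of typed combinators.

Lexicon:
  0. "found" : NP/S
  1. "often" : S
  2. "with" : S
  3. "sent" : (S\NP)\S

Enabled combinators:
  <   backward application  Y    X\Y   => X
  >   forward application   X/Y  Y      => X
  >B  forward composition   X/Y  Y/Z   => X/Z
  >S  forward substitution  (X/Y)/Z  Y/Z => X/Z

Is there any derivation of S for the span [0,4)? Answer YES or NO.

YES

[0,4] S   <
  [0,2] NP   >
    [0,1] "found" : NP/S
    [1,2] "often" : S
  [2,4] S\NP   <
    [2,3] "with" : S
    [3,4] "sent" : (S\NP)\S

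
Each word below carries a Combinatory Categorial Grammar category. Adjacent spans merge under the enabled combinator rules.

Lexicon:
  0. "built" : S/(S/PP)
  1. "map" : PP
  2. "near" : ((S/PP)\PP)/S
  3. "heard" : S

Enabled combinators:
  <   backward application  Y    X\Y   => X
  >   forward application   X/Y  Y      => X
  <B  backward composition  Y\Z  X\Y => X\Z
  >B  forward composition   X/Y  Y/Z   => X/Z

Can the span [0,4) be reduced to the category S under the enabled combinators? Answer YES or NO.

[0,4] S   >
  [0,1] "built" : S/(S/PP)
  [1,4] S/PP   <
    [1,2] "map" : PP
    [2,4] (S/PP)\PP   >
      [2,3] "near" : ((S/PP)\PP)/S
      [3,4] "heard" : S

YES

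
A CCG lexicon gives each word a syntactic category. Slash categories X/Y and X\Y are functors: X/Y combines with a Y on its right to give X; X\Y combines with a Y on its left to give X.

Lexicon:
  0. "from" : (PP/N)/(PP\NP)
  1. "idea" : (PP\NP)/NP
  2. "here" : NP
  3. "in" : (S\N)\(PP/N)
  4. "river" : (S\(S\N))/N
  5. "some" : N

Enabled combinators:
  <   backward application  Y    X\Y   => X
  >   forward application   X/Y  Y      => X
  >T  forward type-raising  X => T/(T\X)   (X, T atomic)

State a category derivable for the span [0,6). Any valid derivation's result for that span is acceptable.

[0,6] S   <
  [0,4] S\N   <
    [0,3] PP/N   >
      [0,1] "from" : (PP/N)/(PP\NP)
      [1,3] PP\NP   >
        [1,2] "idea" : (PP\NP)/NP
        [2,3] "here" : NP
    [3,4] "in" : (S\N)\(PP/N)
  [4,6] S\(S\N)   >
    [4,5] "river" : (S\(S\N))/N
    [5,6] "some" : N

S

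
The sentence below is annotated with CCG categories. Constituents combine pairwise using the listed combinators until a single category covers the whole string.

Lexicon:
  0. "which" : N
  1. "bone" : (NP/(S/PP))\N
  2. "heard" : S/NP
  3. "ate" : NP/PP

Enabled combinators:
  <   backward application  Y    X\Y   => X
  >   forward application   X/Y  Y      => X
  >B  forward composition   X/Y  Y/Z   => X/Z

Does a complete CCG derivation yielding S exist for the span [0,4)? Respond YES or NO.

N (NP/(S/PP))\N S/NP NP/PP
CKY chart[0,4] = {NP}; S ∉ chart

NO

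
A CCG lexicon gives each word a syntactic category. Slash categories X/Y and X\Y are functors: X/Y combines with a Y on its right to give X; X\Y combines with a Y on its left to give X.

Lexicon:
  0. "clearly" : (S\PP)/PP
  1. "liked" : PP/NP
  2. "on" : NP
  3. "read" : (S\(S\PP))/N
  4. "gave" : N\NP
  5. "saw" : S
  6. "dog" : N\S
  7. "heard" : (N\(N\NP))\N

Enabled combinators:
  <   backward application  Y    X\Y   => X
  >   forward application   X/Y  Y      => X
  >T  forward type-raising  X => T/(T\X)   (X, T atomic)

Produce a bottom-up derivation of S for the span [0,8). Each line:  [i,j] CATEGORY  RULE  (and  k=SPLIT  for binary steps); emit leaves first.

[0,8] S   <
  [0,3] S\PP   >
    [0,1] "clearly" : (S\PP)/PP
    [1,3] PP   >
      [1,2] "liked" : PP/NP
      [2,3] "on" : NP
  [3,8] S\(S\PP)   >
    [3,4] "read" : (S\(S\PP))/N
    [4,8] N   <
      [4,5] "gave" : N\NP
      [5,8] N\(N\NP)   <
        [5,7] N   <
          [5,6] "saw" : S
          [6,7] "dog" : N\S
        [7,8] "heard" : (N\(N\NP))\N

[0,1] (S\PP)/PP  lex  "clearly"
[1,2] PP/NP  lex  "liked"
[2,3] NP  lex  "on"
[1,3] PP  >  k=2
[0,3] S\PP  >  k=1
[3,4] (S\(S\PP))/N  lex  "read"
[4,5] N\NP  lex  "gave"
[5,6] S  lex  "saw"
[6,7] N\S  lex  "dog"
[5,7] N  <  k=6
[7,8] (N\(N\NP))\N  lex  "heard"
[5,8] N\(N\NP)  <  k=7
[4,8] N  <  k=5
[3,8] S\(S\PP)  >  k=4
[0,8] S  <  k=3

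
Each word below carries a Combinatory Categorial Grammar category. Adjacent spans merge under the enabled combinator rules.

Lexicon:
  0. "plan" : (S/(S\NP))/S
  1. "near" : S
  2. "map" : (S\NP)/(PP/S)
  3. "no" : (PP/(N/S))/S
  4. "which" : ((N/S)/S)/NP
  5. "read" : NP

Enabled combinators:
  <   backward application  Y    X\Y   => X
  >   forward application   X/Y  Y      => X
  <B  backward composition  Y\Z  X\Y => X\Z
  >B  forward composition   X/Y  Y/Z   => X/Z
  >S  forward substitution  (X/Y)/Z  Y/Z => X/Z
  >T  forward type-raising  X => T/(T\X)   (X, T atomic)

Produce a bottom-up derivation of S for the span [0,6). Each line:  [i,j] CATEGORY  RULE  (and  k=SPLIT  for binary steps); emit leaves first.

[0,1] (S/(S\NP))/S  lex  "plan"
[1,2] S  lex  "near"
[0,2] S/(S\NP)  >  k=1
[2,3] (S\NP)/(PP/S)  lex  "map"
[3,4] (PP/(N/S))/S  lex  "no"
[4,5] ((N/S)/S)/NP  lex  "which"
[5,6] NP  lex  "read"
[4,6] (N/S)/S  >  k=5
[3,6] PP/S  >S  k=4
[2,6] S\NP  >  k=3
[0,6] S  >  k=2

[0,6] S   >
  [0,2] S/(S\NP)   >
    [0,1] "plan" : (S/(S\NP))/S
    [1,2] "near" : S
  [2,6] S\NP   >
    [2,3] "map" : (S\NP)/(PP/S)
    [3,6] PP/S   >S
      [3,4] "no" : (PP/(N/S))/S
      [4,6] (N/S)/S   >
        [4,5] "which" : ((N/S)/S)/NP
        [5,6] "read" : NP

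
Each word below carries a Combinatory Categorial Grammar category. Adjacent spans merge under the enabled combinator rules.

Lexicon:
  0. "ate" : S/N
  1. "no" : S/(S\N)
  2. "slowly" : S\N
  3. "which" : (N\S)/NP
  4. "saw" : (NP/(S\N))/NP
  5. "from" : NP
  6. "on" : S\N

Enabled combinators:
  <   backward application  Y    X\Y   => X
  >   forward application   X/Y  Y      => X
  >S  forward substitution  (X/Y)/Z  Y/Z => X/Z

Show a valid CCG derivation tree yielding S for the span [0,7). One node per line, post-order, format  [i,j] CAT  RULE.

[0,1] S/N  lex  "ate"
[1,2] S/(S\N)  lex  "no"
[2,3] S\N  lex  "slowly"
[1,3] S  >  k=2
[3,4] (N\S)/NP  lex  "which"
[4,5] (NP/(S\N))/NP  lex  "saw"
[5,6] NP  lex  "from"
[4,6] NP/(S\N)  >  k=5
[6,7] S\N  lex  "on"
[4,7] NP  >  k=6
[3,7] N\S  >  k=4
[1,7] N  <  k=3
[0,7] S  >  k=1

[0,7] S   >
  [0,1] "ate" : S/N
  [1,7] N   <
    [1,3] S   >
      [1,2] "no" : S/(S\N)
      [2,3] "slowly" : S\N
    [3,7] N\S   >
      [3,4] "which" : (N\S)/NP
      [4,7] NP   >
        [4,6] NP/(S\N)   >
          [4,5] "saw" : (NP/(S\N))/NP
          [5,6] "from" : NP
        [6,7] "on" : S\N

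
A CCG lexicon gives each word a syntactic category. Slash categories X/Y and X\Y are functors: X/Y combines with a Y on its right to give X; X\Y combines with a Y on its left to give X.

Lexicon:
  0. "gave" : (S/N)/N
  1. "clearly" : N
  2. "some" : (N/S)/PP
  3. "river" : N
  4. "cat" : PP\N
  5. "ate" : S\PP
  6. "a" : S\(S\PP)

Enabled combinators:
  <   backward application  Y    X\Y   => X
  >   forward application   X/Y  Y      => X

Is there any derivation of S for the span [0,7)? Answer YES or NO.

[0,7] S   >
  [0,2] S/N   >
    [0,1] "gave" : (S/N)/N
    [1,2] "clearly" : N
  [2,7] N   >
    [2,5] N/S   >
      [2,3] "some" : (N/S)/PP
      [3,5] PP   <
        [3,4] "river" : N
        [4,5] "cat" : PP\N
    [5,7] S   <
      [5,6] "ate" : S\PP
      [6,7] "a" : S\(S\PP)

YES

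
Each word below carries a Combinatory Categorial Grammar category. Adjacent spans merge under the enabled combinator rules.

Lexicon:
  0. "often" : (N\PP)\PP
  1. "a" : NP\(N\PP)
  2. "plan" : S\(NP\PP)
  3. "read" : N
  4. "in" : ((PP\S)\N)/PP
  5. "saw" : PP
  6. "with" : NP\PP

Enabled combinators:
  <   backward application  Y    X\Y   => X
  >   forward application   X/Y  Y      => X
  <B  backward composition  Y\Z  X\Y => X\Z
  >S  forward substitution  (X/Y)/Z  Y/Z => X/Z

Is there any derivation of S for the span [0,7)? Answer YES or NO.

NO

(N\PP)\PP NP\(N\PP) S\(NP\PP) N ((PP\S)\N)/PP PP NP\PP
CKY chart[0,7] = {NP}; S ∉ chart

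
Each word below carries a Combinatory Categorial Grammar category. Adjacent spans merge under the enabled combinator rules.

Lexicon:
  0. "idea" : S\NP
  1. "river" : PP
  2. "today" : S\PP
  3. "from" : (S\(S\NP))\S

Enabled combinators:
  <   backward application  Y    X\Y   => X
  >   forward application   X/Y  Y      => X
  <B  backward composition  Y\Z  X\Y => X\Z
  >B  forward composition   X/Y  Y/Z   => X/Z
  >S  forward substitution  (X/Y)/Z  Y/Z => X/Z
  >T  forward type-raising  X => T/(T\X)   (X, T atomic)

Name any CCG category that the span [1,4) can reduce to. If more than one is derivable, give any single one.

[0,4] S   <
  [0,1] "idea" : S\NP
  [1,4] S\(S\NP)   <
    [1,3] S   <
      [1,2] "river" : PP
      [2,3] "today" : S\PP
    [3,4] "from" : (S\(S\NP))\S

S\(S\NP)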